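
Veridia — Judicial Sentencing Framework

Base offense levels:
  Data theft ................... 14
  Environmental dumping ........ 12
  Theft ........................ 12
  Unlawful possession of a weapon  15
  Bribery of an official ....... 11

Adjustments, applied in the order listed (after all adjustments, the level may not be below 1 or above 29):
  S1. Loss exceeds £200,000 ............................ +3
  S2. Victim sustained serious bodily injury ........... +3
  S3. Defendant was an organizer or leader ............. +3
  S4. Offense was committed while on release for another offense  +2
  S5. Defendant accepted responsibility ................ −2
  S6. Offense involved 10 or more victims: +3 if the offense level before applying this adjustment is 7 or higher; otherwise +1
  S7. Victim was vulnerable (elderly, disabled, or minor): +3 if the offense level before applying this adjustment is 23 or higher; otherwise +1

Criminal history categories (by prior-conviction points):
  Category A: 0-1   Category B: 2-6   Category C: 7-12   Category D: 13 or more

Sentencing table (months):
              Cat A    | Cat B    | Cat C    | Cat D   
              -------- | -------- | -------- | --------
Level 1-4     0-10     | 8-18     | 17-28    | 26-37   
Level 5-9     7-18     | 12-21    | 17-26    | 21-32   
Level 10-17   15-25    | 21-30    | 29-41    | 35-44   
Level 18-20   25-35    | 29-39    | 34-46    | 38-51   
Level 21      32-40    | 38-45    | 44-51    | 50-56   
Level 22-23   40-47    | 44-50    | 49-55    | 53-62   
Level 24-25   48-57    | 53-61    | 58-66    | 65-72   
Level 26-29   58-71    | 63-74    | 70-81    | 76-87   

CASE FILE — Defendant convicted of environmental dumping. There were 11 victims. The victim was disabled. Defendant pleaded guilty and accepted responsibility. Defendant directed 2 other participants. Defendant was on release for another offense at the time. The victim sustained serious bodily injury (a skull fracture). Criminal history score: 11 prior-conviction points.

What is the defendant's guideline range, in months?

49-55 months

Base offense level for environmental dumping: 12.
S2 applies: 12 + 3 = 15.
S3 applies: 15 + 3 = 18.
S4 applies: 18 + 2 = 20.
S5 applies: 20 − 2 = 18.
S6 applies (level before this adjustment is 18 ≥ 7, so +3): 18 + 3 = 21.
S7 applies (level before this adjustment is 21 < 23, so +1): 21 + 1 = 22.
Final offense level: 22.
Criminal history: 11 prior points → Category C (7-12).
Level 22 falls in the 22-23 band.
Grid: Level 22-23 × Category C = 49-55 months.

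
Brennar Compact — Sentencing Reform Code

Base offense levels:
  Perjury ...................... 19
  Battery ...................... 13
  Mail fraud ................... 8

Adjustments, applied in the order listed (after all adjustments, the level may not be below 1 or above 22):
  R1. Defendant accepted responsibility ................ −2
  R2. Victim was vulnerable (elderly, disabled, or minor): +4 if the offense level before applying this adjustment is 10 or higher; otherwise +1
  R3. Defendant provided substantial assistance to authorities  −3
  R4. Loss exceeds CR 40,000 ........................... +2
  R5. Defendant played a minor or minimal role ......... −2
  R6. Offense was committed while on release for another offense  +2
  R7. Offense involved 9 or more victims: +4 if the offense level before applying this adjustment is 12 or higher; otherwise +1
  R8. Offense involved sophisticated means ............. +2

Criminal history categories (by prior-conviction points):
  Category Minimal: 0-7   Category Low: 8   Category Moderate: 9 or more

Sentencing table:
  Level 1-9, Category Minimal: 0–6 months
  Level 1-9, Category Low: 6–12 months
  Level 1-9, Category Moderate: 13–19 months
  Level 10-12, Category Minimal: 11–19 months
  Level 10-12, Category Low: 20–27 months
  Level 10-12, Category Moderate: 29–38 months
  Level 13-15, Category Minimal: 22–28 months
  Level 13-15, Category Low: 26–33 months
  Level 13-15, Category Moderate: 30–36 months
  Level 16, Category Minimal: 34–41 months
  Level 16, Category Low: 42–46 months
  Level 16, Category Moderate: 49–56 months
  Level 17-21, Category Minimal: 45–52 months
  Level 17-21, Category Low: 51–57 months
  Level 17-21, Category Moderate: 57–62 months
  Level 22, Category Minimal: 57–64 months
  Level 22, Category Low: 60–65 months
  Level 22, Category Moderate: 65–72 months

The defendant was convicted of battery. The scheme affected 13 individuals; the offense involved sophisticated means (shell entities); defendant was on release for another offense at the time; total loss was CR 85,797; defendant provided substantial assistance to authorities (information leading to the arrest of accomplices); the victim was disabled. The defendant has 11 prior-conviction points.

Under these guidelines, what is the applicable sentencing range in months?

65-72 months

Base offense level for battery: 13.
R1 does not apply.
R2 applies (level before this adjustment is 13 ≥ 10, so +4): 13 + 4 = 17.
R3 applies: 17 − 3 = 14.
R4 applies: 14 + 2 = 16.
R5 does not apply.
R6 applies: 16 + 2 = 18.
R7 applies (level before this adjustment is 18 ≥ 12, so +4): 18 + 4 = 22.
R8 applies: 22 + 2 = 24.
Level 24 exceeds the maximum of 22; capped at 22.
Final offense level: 22.
Criminal history: 11 prior points → Category Moderate (9+).
Level 22 falls in the 22 band.
Grid: Level 22 × Category Moderate = 65-72 months.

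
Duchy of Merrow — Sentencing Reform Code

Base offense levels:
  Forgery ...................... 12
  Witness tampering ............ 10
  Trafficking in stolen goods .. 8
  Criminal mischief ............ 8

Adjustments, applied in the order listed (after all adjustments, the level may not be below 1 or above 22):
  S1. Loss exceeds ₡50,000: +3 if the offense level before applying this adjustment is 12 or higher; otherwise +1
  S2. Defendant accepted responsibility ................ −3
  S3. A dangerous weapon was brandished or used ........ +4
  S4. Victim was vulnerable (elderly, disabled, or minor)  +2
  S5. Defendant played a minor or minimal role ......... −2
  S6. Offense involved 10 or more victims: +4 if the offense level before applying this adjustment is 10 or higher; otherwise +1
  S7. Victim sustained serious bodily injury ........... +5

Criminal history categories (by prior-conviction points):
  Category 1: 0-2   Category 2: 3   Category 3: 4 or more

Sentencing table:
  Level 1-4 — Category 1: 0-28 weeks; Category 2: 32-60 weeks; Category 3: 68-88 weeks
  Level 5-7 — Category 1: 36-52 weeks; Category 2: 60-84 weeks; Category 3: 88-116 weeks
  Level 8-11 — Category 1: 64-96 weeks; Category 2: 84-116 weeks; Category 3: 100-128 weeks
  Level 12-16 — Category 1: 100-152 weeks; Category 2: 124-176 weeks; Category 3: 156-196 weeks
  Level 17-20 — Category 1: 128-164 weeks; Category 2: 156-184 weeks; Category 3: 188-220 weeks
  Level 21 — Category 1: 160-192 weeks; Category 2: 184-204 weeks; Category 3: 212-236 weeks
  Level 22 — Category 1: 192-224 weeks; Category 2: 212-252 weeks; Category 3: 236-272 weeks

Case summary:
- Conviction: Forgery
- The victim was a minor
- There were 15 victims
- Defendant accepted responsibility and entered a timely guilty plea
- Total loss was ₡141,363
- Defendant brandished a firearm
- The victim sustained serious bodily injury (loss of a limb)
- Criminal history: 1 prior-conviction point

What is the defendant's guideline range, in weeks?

Base offense level for forgery: 12.
S1 applies (level before this adjustment is 12 ≥ 12, so +3): 12 + 3 = 15.
S2 applies: 15 − 3 = 12.
S3 applies: 12 + 4 = 16.
S4 applies: 16 + 2 = 18.
S5 does not apply.
S6 applies (level before this adjustment is 18 ≥ 10, so +4): 18 + 4 = 22.
S7 applies: 22 + 5 = 27.
Level 27 exceeds the maximum of 22; capped at 22.
Final offense level: 22.
Criminal history: 1 prior point → Category 1 (0-2).
Level 22 falls in the 22 band.
Grid: Level 22 × Category 1 = 192-224 weeks.

192-224 weeks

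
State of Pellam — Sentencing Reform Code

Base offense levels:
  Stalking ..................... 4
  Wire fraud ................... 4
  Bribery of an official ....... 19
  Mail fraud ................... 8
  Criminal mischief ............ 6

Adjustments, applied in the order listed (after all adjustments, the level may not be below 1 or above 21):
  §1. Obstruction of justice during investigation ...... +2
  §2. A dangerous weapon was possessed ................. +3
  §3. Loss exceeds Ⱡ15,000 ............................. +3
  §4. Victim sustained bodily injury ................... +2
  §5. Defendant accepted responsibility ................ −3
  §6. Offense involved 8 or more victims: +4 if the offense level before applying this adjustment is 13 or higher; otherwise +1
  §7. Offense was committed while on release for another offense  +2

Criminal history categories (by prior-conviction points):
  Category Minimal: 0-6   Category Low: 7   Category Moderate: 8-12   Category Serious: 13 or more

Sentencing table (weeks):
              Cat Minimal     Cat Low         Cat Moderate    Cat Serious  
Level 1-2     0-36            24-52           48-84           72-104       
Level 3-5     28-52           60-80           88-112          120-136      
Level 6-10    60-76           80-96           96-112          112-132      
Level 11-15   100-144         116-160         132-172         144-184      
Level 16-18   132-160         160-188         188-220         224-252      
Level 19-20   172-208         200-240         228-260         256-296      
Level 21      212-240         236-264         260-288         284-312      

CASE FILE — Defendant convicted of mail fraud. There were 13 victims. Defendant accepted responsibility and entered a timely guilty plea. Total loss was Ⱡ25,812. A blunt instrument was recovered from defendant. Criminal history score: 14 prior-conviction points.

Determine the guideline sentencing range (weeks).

144-184 weeks

Base offense level for mail fraud: 8.
§2 applies: 8 + 3 = 11.
§3 applies: 11 + 3 = 14.
§5 applies: 14 − 3 = 11.
§6 applies (level before this adjustment is 11 < 13, so +1): 11 + 1 = 12.
§7 does not apply.
Final offense level: 12.
Criminal history: 14 prior points → Category Serious (13+).
Level 12 falls in the 11-15 band.
Grid: Level 11-15 × Category Serious = 144-184 weeks.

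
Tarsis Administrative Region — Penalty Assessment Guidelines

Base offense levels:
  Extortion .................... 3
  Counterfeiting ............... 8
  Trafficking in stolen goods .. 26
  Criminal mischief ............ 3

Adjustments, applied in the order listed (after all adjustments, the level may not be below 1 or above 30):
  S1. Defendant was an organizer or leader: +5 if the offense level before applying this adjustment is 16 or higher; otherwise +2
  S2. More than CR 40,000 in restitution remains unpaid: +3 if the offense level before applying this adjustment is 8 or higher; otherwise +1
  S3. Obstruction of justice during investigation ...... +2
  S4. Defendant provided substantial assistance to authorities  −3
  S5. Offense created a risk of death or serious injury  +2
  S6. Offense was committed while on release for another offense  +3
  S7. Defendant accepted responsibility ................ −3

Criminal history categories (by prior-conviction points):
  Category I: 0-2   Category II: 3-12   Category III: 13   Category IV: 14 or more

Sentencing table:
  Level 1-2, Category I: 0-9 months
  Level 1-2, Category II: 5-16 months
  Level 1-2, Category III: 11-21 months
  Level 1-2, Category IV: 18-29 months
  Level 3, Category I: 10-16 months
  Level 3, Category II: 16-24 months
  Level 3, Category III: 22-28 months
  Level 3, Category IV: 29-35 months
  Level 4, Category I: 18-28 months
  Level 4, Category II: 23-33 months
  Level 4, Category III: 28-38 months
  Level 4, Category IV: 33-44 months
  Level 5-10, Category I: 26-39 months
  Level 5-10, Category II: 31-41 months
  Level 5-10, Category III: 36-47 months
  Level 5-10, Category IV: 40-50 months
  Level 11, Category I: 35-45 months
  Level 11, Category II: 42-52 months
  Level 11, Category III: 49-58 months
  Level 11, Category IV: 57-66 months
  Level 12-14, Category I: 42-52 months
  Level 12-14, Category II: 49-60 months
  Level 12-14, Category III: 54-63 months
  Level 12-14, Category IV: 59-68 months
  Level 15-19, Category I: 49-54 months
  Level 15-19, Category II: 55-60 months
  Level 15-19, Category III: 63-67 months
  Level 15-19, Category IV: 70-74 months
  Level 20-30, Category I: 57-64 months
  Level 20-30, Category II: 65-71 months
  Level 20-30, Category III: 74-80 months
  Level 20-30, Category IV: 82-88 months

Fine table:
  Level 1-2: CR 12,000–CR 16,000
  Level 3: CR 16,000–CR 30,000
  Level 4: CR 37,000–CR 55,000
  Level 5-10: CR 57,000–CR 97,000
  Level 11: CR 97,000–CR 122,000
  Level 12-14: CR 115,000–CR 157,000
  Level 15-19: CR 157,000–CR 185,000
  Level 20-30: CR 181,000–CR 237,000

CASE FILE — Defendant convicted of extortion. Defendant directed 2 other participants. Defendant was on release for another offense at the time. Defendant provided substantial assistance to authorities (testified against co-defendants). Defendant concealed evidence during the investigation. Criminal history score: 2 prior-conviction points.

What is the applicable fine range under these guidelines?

CR 57,000–CR 97,000

Base offense level for extortion: 3.
S1 applies (level before this adjustment is 3 < 16, so +2): 3 + 2 = 5.
S3 applies: 5 + 2 = 7.
S4 applies: 7 − 3 = 4.
S6 applies: 4 + 3 = 7.
S7 does not apply.
Final offense level: 7.
Level 7 falls in the 5-10 band.
Fine table: Level 5-10 → CR 57,000–CR 97,000.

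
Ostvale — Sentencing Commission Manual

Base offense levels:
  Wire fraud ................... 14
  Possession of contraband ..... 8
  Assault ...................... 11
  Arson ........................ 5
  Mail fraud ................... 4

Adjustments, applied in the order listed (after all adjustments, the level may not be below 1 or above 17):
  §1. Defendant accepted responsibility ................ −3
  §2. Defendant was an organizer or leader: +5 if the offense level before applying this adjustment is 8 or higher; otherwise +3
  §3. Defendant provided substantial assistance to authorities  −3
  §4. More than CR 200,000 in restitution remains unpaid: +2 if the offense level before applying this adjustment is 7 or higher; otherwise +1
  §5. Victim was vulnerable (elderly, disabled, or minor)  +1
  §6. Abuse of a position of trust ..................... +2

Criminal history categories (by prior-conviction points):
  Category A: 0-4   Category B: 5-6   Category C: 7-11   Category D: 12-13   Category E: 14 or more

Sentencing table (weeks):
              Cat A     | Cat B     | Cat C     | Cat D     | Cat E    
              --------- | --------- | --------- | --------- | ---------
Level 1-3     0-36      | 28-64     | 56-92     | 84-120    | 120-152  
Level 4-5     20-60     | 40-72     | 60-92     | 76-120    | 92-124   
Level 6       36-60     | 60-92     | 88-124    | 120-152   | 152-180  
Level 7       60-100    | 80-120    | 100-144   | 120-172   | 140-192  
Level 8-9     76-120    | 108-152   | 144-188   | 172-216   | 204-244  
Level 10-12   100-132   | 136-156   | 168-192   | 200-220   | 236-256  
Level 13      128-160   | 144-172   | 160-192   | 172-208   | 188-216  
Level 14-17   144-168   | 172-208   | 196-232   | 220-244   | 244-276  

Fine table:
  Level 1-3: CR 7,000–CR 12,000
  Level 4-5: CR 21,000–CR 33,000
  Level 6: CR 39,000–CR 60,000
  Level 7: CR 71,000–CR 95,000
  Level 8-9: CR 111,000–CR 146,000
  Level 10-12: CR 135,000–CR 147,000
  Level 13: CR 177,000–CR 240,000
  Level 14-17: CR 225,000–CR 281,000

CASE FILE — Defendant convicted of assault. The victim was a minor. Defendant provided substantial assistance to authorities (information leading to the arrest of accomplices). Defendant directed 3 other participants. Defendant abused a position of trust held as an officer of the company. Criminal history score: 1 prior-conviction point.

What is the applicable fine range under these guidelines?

CR 225,000–CR 281,000

Base offense level for assault: 11.
§2 applies (level before this adjustment is 11 ≥ 8, so +5): 11 + 5 = 16.
§3 applies: 16 − 3 = 13.
§5 applies: 13 + 1 = 14.
§6 applies: 14 + 2 = 16.
Final offense level: 16.
Level 16 falls in the 14-17 band.
Fine table: Level 14-17 → CR 225,000–CR 281,000.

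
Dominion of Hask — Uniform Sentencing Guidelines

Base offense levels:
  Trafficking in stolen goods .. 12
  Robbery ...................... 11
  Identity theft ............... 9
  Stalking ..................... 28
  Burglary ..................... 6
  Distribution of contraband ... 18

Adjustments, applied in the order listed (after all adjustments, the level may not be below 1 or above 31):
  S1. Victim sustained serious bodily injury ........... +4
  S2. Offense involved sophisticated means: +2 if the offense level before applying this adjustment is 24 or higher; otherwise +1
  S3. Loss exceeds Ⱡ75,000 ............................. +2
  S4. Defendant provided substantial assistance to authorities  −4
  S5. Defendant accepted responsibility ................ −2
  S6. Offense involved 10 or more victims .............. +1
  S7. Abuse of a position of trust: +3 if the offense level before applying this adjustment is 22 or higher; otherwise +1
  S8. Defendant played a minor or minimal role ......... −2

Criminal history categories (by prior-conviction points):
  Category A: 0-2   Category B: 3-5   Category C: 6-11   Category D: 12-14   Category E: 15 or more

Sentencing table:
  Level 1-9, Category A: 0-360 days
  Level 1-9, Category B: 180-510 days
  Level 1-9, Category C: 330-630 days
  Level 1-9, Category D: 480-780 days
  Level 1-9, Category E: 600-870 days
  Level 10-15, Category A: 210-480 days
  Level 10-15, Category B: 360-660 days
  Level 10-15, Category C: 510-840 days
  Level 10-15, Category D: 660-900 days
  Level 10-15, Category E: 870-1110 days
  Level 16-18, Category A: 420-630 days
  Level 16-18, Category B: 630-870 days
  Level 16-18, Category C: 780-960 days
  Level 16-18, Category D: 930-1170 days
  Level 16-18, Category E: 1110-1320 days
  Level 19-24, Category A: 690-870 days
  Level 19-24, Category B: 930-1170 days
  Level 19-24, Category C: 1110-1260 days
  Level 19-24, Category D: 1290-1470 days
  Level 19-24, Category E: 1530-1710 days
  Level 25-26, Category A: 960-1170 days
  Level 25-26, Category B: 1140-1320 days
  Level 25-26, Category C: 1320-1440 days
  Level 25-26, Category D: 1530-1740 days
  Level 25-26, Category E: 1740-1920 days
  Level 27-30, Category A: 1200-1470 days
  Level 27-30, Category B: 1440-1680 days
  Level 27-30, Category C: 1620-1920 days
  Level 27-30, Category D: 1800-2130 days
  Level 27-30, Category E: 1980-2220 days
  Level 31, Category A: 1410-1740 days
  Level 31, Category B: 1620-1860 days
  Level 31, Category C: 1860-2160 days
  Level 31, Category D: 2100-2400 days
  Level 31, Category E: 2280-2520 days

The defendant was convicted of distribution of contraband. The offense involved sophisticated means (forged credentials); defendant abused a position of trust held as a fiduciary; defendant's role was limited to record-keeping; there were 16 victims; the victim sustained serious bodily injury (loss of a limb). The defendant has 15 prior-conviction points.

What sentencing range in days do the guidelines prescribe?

Base offense level for distribution of contraband: 18.
S1 applies: 18 + 4 = 22.
S2 applies (level before this adjustment is 22 < 24, so +1): 22 + 1 = 23.
S3 does not apply.
S5 does not apply.
S6 applies: 23 + 1 = 24.
S7 applies (level before this adjustment is 24 ≥ 22, so +3): 24 + 3 = 27.
S8 applies: 27 − 2 = 25.
Final offense level: 25.
Criminal history: 15 prior points → Category E (15+).
Level 25 falls in the 25-26 band.
Grid: Level 25-26 × Category E = 1740-1920 days.

1740-1920 days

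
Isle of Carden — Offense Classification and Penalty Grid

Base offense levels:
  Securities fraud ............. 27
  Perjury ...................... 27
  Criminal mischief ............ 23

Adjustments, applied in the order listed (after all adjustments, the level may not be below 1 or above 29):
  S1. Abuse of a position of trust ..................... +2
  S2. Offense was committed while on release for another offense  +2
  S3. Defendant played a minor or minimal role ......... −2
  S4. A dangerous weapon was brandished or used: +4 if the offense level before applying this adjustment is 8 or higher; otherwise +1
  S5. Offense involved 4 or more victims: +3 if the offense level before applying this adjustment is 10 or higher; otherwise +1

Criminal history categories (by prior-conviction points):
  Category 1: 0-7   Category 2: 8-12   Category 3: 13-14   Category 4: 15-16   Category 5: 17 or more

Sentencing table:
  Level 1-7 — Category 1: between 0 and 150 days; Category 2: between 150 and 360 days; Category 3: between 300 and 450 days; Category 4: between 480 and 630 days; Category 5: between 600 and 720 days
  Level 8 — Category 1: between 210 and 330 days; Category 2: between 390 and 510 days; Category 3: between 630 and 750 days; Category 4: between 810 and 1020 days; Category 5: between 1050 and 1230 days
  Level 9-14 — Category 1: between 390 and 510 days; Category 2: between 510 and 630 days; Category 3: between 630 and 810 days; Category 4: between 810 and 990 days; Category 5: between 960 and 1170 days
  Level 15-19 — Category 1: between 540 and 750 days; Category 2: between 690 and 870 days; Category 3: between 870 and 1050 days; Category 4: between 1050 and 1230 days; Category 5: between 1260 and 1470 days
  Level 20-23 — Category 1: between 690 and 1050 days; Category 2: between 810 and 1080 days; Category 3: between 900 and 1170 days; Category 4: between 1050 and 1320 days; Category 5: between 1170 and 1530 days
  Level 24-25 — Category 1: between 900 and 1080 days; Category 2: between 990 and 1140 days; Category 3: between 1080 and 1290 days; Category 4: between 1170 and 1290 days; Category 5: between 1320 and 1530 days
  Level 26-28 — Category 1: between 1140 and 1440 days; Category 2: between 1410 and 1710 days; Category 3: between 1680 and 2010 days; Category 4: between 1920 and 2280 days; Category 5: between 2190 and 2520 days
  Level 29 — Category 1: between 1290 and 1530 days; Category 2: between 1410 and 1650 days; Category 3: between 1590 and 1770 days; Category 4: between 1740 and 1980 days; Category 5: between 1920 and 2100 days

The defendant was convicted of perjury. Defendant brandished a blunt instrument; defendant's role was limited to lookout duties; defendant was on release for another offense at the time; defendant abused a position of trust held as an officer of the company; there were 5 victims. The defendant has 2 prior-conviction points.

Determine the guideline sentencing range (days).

1290-1530 days

Base offense level for perjury: 27.
S1 applies: 27 + 2 = 29.
S2 applies: 29 + 2 = 31.
S3 applies: 31 − 2 = 29.
S4 applies (level before this adjustment is 29 ≥ 8, so +4): 29 + 4 = 33.
S5 applies (level before this adjustment is 33 ≥ 10, so +3): 33 + 3 = 36.
Level 36 exceeds the maximum of 29; capped at 29.
Final offense level: 29.
Criminal history: 2 prior points → Category 1 (0-7).
Level 29 falls in the 29 band.
Grid: Level 29 × Category 1 = 1290-1530 days.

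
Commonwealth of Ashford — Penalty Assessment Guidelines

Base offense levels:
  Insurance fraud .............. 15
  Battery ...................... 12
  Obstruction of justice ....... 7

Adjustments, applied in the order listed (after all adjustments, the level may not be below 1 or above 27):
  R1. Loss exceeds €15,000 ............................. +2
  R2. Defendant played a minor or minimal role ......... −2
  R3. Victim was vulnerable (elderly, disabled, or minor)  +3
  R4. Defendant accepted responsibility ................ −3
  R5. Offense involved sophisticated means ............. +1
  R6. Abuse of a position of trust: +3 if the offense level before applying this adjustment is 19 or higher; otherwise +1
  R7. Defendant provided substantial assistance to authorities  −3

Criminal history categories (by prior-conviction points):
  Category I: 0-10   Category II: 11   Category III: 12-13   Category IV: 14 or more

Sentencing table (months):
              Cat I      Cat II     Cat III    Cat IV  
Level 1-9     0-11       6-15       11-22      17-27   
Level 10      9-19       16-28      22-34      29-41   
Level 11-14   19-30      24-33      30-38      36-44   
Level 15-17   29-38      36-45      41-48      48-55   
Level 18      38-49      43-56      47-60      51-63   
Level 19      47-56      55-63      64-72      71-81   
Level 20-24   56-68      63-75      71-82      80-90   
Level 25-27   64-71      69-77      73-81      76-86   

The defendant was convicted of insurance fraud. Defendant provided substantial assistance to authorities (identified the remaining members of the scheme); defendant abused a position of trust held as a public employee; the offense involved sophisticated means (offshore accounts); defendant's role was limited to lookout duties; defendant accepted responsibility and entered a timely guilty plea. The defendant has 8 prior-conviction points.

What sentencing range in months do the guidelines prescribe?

0-11 months

Base offense level for insurance fraud: 15.
R2 applies: 15 − 2 = 13.
R4 applies: 13 − 3 = 10.
R5 applies: 10 + 1 = 11.
R6 applies (level before this adjustment is 11 < 19, so +1): 11 + 1 = 12.
R7 applies: 12 − 3 = 9.
Final offense level: 9.
Criminal history: 8 prior points → Category I (0-10).
Level 9 falls in the 1-9 band.
Grid: Level 1-9 × Category I = 0-11 months.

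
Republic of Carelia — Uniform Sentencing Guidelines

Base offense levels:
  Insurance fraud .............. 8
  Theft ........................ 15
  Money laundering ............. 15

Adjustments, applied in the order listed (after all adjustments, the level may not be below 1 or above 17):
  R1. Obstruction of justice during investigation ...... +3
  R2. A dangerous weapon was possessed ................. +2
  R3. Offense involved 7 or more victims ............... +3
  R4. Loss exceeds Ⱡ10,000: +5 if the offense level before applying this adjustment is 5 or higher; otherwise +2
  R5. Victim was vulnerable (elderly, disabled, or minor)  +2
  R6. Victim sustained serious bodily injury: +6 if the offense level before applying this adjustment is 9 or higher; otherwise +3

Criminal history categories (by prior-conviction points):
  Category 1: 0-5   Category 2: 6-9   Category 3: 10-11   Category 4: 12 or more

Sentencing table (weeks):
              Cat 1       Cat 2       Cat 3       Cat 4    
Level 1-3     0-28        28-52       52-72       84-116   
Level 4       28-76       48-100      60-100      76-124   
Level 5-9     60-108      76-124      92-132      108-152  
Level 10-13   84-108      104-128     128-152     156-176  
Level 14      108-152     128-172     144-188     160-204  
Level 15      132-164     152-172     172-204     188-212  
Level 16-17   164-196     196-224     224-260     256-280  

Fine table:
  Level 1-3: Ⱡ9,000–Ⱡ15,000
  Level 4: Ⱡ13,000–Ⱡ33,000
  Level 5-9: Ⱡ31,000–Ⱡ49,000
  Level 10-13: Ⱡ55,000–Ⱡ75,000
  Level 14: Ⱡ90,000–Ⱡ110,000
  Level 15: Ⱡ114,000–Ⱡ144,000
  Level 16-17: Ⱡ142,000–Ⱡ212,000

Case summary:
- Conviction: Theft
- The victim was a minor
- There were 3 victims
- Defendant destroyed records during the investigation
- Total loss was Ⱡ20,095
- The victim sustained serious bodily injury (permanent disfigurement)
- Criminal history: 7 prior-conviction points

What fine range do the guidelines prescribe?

Ⱡ142,000–Ⱡ212,000

Base offense level for theft: 15.
R1 applies: 15 + 3 = 18.
R3 does not apply.
R4 applies (level before this adjustment is 18 ≥ 5, so +5): 18 + 5 = 23.
R5 applies: 23 + 2 = 25.
R6 applies (level before this adjustment is 25 ≥ 9, so +6): 25 + 6 = 31.
Level 31 exceeds the maximum of 17; capped at 17.
Final offense level: 17.
Level 17 falls in the 16-17 band.
Fine table: Level 16-17 → Ⱡ142,000–Ⱡ212,000.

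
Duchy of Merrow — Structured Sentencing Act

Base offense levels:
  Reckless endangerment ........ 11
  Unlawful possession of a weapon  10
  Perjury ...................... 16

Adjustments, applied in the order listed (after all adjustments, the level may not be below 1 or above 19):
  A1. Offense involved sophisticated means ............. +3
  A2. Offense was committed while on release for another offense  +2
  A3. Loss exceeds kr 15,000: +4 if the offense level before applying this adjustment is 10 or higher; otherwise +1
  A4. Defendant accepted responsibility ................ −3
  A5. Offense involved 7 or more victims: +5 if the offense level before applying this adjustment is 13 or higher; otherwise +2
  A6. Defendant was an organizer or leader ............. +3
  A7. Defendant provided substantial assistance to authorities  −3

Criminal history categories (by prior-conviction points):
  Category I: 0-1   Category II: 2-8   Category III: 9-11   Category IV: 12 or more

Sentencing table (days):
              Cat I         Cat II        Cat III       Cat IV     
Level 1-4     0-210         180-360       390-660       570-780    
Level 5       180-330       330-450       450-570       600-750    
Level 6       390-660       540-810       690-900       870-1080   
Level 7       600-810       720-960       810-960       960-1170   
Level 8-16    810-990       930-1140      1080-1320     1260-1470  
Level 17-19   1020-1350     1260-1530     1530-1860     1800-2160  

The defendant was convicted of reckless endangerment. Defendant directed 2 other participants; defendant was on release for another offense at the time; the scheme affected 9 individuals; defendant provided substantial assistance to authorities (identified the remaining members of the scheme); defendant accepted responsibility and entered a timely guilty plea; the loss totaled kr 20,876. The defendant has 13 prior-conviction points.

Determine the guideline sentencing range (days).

1800-2160 days

Base offense level for reckless endangerment: 11.
A1 does not apply.
A2 applies: 11 + 2 = 13.
A3 applies (level before this adjustment is 13 ≥ 10, so +4): 13 + 4 = 17.
A4 applies: 17 − 3 = 14.
A5 applies (level before this adjustment is 14 ≥ 13, so +5): 14 + 5 = 19.
A6 applies: 19 + 3 = 22.
A7 applies: 22 − 3 = 19.
Final offense level: 19.
Criminal history: 13 prior points → Category IV (12+).
Level 19 falls in the 17-19 band.
Grid: Level 17-19 × Category IV = 1800-2160 days.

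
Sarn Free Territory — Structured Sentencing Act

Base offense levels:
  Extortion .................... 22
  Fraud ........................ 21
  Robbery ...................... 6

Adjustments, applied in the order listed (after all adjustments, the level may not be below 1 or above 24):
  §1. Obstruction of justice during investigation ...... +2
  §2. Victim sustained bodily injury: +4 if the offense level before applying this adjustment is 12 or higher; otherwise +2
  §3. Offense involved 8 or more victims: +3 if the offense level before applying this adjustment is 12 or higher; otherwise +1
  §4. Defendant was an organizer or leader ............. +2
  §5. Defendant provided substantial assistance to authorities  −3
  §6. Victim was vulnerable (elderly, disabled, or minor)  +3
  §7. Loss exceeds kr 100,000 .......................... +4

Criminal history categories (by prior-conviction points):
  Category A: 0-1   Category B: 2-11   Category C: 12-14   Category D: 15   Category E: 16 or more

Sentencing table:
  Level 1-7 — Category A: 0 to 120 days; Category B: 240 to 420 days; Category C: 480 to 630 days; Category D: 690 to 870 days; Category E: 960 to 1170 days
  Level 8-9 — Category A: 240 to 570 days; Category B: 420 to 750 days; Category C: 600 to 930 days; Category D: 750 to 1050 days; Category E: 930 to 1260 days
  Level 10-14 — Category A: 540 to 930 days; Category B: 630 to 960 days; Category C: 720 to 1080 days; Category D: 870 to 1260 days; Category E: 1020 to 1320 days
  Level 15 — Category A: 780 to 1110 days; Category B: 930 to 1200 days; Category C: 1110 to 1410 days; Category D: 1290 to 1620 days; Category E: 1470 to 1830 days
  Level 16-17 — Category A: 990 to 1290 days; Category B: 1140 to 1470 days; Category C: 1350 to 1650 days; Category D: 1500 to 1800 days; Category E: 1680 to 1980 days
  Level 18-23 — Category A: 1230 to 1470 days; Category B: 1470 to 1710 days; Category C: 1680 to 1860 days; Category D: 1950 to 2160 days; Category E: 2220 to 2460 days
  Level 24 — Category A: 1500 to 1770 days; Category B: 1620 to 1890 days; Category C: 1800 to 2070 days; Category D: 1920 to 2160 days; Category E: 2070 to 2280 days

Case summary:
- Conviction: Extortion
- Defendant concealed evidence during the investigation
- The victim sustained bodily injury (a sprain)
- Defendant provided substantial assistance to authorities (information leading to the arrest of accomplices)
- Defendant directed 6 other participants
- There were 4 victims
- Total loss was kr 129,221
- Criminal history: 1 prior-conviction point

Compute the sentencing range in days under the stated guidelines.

1500-1770 days

Base offense level for extortion: 22.
§1 applies: 22 + 2 = 24.
§2 applies (level before this adjustment is 24 ≥ 12, so +4): 24 + 4 = 28.
§4 applies: 28 + 2 = 30.
§5 applies: 30 − 3 = 27.
§6 does not apply.
§7 applies: 27 + 4 = 31.
Level 31 exceeds the maximum of 24; capped at 24.
Final offense level: 24.
Criminal history: 1 prior point → Category A (0-1).
Level 24 falls in the 24 band.
Grid: Level 24 × Category A = 1500-1770 days.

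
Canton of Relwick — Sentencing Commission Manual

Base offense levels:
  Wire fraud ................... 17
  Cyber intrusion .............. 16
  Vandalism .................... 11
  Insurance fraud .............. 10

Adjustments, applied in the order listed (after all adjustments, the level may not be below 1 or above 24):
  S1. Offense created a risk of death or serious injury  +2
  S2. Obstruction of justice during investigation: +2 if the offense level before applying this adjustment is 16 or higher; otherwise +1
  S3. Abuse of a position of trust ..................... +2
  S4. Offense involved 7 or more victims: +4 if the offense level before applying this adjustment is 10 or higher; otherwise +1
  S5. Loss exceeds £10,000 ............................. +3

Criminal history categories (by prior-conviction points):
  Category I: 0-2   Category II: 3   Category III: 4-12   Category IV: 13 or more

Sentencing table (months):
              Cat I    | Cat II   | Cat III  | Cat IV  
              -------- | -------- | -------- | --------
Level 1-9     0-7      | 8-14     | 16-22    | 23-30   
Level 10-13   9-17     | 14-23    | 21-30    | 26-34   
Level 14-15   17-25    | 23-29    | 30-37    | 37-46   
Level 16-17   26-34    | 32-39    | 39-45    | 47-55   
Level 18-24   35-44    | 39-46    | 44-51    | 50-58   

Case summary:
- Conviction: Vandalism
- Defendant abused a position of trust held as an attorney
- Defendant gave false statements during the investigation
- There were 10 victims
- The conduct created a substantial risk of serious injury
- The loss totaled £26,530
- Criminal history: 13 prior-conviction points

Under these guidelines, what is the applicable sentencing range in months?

50-58 months

Base offense level for vandalism: 11.
S1 applies: 11 + 2 = 13.
S2 applies (level before this adjustment is 13 < 16, so +1): 13 + 1 = 14.
S3 applies: 14 + 2 = 16.
S4 applies (level before this adjustment is 16 ≥ 10, so +4): 16 + 4 = 20.
S5 applies: 20 + 3 = 23.
Final offense level: 23.
Criminal history: 13 prior points → Category IV (13+).
Level 23 falls in the 18-24 band.
Grid: Level 18-24 × Category IV = 50-58 months.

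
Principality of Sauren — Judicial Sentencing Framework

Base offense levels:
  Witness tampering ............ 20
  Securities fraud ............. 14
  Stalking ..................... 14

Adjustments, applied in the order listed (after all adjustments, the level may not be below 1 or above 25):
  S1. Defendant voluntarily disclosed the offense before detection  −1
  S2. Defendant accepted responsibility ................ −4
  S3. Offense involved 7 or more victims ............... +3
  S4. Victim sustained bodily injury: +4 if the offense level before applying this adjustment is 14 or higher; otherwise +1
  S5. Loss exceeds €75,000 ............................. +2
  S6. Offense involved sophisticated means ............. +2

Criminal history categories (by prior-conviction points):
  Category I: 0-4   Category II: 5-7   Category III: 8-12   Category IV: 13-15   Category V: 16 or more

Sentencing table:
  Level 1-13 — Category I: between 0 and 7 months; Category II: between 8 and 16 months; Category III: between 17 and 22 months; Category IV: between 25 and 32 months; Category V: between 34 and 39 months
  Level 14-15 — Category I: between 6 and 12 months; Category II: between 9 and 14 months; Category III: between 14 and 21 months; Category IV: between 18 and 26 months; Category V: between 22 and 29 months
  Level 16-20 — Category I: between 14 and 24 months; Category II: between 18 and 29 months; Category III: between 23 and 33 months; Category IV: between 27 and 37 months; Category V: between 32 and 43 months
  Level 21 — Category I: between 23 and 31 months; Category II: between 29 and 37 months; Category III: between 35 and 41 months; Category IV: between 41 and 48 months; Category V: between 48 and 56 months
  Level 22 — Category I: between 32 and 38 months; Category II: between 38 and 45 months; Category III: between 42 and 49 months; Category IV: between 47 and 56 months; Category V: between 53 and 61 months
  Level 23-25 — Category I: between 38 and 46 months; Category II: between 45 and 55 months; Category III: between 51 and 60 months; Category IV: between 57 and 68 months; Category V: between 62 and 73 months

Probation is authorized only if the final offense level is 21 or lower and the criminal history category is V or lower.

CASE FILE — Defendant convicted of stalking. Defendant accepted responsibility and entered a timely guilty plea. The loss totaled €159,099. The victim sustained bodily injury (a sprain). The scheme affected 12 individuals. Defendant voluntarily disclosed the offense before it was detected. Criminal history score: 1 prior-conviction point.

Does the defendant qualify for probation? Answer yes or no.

Base offense level for stalking: 14.
S1 applies: 14 − 1 = 13.
S2 applies: 13 − 4 = 9.
S3 applies: 9 + 3 = 12.
S4 applies (level before this adjustment is 12 < 14, so +1): 12 + 1 = 13.
S5 applies: 13 + 2 = 15.
S6 does not apply.
Final offense level: 15.
Criminal history: 1 prior point → Category I (0-4).
Level 15 falls in the 14-15 band.
Grid: Level 14-15 × Category I = 6-12 months.
Probation check: level 15 ≤ 21 and category I ≤ V → eligible.

Yes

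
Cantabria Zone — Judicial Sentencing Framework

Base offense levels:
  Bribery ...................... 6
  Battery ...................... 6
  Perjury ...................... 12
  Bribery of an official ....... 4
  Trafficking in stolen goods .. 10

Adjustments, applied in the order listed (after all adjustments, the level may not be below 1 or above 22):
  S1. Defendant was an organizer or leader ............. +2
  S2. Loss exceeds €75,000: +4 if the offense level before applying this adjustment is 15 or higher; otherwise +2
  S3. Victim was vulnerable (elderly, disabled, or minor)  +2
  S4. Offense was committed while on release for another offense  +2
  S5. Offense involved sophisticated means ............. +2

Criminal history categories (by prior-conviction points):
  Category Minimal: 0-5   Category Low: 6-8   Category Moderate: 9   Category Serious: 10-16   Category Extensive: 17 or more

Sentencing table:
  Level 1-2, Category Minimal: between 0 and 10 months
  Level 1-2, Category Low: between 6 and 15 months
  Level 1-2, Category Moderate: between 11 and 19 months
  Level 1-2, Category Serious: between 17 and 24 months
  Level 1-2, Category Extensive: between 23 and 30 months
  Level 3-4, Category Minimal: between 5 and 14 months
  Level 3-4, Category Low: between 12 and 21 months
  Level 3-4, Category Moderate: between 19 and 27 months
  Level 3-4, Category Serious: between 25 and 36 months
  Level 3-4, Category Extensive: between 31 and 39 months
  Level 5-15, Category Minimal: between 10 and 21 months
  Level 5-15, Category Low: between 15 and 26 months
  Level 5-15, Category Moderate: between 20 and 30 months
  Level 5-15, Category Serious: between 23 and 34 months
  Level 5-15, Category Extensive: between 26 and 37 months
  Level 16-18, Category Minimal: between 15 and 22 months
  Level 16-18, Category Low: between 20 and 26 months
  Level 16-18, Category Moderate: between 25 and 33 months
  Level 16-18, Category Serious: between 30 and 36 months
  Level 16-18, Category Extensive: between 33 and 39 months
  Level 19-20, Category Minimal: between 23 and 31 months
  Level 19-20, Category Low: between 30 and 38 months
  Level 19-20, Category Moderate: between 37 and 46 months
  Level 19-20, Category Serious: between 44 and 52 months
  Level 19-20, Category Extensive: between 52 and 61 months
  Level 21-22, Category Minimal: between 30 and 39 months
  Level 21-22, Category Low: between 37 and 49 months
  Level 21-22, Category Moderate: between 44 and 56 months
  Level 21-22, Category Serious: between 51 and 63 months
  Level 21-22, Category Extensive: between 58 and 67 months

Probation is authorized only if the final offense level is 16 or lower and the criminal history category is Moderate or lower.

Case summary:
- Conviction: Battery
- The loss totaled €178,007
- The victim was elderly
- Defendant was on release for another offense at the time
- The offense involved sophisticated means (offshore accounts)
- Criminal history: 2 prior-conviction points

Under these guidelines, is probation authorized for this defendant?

Yes

Base offense level for battery: 6.
S1 does not apply.
S2 applies (level before this adjustment is 6 < 15, so +2): 6 + 2 = 8.
S3 applies: 8 + 2 = 10.
S4 applies: 10 + 2 = 12.
S5 applies: 12 + 2 = 14.
Final offense level: 14.
Criminal history: 2 prior points → Category Minimal (0-5).
Level 14 falls in the 5-15 band.
Grid: Level 5-15 × Category Minimal = 10-21 months.
Probation check: level 14 ≤ 16 and category Minimal ≤ Moderate → eligible.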